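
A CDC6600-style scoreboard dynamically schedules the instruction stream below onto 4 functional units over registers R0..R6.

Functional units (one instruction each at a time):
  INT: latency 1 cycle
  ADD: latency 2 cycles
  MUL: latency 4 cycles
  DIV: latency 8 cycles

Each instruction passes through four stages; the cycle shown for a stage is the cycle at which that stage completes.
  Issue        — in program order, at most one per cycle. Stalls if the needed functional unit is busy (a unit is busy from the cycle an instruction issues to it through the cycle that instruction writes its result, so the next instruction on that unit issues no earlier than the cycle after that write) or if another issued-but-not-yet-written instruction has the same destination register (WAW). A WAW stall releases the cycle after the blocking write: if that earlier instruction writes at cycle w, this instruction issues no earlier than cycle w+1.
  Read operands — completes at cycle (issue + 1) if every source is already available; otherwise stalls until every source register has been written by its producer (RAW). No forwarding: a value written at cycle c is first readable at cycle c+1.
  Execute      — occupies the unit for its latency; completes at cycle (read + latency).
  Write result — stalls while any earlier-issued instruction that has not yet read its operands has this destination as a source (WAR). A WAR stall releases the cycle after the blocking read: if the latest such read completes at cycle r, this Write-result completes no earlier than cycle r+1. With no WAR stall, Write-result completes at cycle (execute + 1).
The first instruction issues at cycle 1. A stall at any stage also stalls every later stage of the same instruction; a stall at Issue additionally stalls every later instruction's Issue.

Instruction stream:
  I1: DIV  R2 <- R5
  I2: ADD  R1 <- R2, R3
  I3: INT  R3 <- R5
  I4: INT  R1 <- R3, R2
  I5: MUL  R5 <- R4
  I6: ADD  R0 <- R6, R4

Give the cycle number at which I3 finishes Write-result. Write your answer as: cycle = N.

I1 -> (1, 2, 10, 11)
I2 -> (2, 12, 14, 15)  // RAW R2: wait I1 write@11
I3 -> (3, 4, 5, 13)  // WAR R3: wait I2 read@12
I4 -> (16, 17, 18, 19)  // WAW R1: wait I2 write@15
I5 -> (17, 18, 22, 23)
I6 -> (18, 19, 21, 22)

cycle = 13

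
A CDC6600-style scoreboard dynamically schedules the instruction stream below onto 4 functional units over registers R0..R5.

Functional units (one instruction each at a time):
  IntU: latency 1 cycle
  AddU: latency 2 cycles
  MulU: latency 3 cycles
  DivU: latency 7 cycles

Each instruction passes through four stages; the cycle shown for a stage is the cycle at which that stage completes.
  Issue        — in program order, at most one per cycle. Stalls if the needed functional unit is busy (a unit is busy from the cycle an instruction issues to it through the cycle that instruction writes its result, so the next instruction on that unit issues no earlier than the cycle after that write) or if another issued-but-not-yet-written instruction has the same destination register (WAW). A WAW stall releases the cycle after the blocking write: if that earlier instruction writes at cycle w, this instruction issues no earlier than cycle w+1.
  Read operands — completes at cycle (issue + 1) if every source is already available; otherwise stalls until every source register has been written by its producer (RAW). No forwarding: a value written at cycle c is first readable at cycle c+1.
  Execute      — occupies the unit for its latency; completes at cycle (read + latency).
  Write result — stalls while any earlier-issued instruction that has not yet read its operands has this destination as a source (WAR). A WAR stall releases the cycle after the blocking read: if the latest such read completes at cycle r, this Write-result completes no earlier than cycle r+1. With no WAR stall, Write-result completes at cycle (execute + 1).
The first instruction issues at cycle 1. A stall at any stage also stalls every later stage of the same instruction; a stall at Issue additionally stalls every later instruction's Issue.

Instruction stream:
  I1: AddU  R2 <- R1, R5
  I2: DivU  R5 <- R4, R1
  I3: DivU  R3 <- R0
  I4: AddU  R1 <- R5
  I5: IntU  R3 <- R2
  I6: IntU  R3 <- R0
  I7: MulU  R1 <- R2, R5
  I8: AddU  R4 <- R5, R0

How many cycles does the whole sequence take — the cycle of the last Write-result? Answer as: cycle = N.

cycle = 32

cycle 1: issue I1 (AddU)
cycle 2: I1 read-ops, issue I2 (DivU)
cycle 3: I2 read-ops
cycle 4: I1 finished on AddU
cycle 5: I1→R2
cycle 10: I2 finished on DivU
cycle 11: I2→R5
cycle 12: issue I3 (DivU)
cycle 13: I3 read-ops, issue I4 (AddU)
cycle 14: I4 read-ops
cycle 16: I4 finished on AddU
cycle 17: I4→R1
cycle 20: I3 finished on DivU
cycle 21: I3→R3
cycle 22: issue I5 (IntU)
cycle 23: I5 read-ops
cycle 24: I5 finished on IntU
cycle 25: I5→R3
cycle 26: issue I6 (IntU)
cycle 27: I6 read-ops, issue I7 (MulU)
cycle 28: I6 finished on IntU, I7 read-ops, issue I8 (AddU)
cycle 29: I6→R3, I8 read-ops
cycle 31: I7 finished on MulU, I8 finished on AddU
cycle 32: I7→R1, I8→R4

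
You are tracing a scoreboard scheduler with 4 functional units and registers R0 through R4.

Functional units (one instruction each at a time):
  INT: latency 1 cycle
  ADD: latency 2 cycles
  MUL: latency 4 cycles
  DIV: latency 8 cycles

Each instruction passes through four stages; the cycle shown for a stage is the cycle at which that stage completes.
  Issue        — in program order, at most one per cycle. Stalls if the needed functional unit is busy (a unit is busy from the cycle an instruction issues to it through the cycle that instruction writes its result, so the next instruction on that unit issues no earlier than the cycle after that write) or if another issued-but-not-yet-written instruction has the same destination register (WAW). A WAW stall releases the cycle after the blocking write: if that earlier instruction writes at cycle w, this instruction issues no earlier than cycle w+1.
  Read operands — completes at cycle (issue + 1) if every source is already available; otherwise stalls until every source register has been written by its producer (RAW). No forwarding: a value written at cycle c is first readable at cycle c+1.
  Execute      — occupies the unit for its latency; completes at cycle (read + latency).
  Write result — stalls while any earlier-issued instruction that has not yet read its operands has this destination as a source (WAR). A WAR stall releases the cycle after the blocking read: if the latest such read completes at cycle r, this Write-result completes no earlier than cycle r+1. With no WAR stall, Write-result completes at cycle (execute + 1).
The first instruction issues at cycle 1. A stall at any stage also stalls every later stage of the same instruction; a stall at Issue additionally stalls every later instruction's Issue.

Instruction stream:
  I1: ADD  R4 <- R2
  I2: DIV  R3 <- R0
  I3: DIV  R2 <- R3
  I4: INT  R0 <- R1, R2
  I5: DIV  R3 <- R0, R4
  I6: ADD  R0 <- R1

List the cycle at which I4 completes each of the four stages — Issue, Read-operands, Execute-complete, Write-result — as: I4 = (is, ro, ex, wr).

cycle 1: issue I1 (ADD)
cycle 2: I1 read-ops, issue I2 (DIV)
cycle 3: I2 read-ops
cycle 4: I1 finished on ADD
cycle 5: I1→R4
cycle 11: I2 finished on DIV
cycle 12: I2→R3
cycle 13: issue I3 (DIV)
cycle 14: I3 read-ops, issue I4 (INT)
cycle 22: I3 finished on DIV
cycle 23: I3→R2
cycle 24: I4 read-ops, issue I5 (DIV)
cycle 25: I4 finished on INT
cycle 26: I4→R0
cycle 27: I5 read-ops, issue I6 (ADD)
cycle 28: I6 read-ops
cycle 30: I6 finished on ADD
cycle 31: I6→R0
cycle 35: I5 finished on DIV
cycle 36: I5→R3

I4 = (14, 24, 25, 26)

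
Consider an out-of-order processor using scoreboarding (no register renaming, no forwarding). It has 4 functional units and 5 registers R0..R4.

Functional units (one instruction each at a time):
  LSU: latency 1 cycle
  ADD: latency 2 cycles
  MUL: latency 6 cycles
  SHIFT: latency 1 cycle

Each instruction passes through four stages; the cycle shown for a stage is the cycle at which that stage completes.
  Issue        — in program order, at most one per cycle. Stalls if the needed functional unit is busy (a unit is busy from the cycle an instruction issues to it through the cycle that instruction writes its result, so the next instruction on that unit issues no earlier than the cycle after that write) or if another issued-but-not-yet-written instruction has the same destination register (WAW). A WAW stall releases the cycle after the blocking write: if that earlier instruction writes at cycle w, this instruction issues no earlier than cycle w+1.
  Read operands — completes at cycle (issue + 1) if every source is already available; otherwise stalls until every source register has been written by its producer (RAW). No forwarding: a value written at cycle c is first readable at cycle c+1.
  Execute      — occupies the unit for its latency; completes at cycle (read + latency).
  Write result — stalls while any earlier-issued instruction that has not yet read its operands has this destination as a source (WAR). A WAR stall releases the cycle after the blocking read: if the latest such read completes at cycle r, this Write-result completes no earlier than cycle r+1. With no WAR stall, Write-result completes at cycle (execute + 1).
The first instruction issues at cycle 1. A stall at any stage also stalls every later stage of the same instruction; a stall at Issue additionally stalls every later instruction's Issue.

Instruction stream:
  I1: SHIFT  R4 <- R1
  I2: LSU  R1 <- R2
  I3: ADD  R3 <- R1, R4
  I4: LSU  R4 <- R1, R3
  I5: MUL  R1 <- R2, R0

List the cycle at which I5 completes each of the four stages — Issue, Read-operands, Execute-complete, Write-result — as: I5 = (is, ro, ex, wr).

[I1] 1/2/3/4
[I2] 2/3/4/5
[I3] 3/6/8/9  (RAW R1: wait I2 write@5)
[I4] 6/10/11/12  (struct: LSU busy until I2 writes@5; RAW R3: wait I3 write@9)
[I5] 7/8/14/15

I5 = (7, 8, 14, 15)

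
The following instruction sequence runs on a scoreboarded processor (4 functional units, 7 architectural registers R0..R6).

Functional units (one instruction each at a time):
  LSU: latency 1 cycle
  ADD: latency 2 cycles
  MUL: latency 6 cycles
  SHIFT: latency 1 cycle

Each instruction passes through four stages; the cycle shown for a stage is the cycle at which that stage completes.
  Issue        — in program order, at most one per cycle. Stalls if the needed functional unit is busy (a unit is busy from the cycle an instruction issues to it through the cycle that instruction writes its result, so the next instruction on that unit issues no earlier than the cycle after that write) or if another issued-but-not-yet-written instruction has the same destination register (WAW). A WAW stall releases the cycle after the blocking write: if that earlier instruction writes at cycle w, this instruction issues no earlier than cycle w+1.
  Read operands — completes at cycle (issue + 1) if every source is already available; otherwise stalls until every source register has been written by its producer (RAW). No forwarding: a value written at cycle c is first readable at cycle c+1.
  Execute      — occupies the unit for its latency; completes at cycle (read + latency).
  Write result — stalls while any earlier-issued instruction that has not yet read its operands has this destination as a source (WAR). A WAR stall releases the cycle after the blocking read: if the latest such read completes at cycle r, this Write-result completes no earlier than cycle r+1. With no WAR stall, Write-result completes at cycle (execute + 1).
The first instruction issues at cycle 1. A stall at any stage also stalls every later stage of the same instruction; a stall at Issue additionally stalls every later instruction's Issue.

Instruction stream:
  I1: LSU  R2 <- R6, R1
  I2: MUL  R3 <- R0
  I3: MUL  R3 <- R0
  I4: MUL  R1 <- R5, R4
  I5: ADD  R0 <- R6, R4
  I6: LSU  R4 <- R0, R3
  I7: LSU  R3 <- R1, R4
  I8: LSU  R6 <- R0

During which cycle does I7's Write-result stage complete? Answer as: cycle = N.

I1  is:1  ro:2  ex:3  wr:4
I2  is:2  ro:3  ex:9  wr:10
I3  is:11  ro:12  ex:18  wr:19  — struct: MUL busy until I2 writes@10
I4  is:20  ro:21  ex:27  wr:28  — struct: MUL busy until I3 writes@19
I5  is:21  ro:22  ex:24  wr:25
I6  is:22  ro:26  ex:27  wr:28  — RAW R0: wait I5 write@25
I7  is:29  ro:30  ex:31  wr:32  — struct: LSU busy until I6 writes@28
I8  is:33  ro:34  ex:35  wr:36  — struct: LSU busy until I7 writes@32

cycle = 32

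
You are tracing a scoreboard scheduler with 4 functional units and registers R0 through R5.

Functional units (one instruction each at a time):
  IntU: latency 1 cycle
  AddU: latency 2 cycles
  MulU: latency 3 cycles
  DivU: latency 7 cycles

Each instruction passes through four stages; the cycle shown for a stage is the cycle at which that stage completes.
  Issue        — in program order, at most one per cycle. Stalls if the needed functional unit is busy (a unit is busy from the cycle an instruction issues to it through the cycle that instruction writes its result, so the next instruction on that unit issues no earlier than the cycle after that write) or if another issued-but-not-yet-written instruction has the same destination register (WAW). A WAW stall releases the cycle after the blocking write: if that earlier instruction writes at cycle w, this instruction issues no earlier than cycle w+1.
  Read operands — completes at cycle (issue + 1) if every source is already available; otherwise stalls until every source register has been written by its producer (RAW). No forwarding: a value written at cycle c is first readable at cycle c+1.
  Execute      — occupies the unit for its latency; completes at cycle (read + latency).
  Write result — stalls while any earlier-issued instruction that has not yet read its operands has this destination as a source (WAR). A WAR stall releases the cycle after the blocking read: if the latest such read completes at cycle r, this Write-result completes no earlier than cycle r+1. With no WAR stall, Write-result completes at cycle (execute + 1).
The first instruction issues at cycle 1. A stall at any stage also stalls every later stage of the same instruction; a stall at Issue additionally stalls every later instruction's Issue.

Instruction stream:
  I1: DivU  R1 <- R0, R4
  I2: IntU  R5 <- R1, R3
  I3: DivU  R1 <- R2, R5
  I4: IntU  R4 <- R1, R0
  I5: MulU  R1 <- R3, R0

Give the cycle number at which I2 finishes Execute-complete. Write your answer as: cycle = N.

cycle = 12

I1: IS=1 RO=2 EX=9 WR=10
I2: IS=2 RO=11 EX=12 WR=13  [RAW R1: wait I1 write@10]
I3: IS=11 RO=14 EX=21 WR=22  [struct: DivU busy until I1 writes@10; RAW R5: wait I2 write@13]
I4: IS=14 RO=23 EX=24 WR=25  [struct: IntU busy until I2 writes@13; RAW R1: wait I3 write@22]
I5: IS=23 RO=24 EX=27 WR=28  [WAW R1: wait I3 write@22]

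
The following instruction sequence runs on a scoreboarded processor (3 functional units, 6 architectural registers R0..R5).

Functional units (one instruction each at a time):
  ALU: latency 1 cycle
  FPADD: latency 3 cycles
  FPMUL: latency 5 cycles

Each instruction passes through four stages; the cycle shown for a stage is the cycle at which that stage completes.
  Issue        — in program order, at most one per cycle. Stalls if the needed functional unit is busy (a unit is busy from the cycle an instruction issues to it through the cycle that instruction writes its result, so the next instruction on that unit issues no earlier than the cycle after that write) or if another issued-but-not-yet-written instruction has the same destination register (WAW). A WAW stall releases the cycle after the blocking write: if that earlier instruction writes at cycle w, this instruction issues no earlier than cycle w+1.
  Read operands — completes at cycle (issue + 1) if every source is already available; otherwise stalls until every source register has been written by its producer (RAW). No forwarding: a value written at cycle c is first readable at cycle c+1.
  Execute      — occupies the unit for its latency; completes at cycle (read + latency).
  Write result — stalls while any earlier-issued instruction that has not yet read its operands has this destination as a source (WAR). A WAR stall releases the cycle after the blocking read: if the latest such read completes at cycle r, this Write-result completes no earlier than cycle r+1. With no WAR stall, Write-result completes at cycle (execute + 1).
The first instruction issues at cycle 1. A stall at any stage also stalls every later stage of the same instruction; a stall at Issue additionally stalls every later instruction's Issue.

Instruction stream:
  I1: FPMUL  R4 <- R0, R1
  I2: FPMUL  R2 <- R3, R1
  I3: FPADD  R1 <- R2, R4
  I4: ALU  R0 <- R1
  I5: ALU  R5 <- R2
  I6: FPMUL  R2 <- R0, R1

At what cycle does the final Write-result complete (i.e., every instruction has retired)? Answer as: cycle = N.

[I1] 1/2/7/8
[I2] 9/10/15/16  (struct: FPMUL busy until I1 writes@8)
[I3] 10/17/20/21  (RAW R2: wait I2 write@16)
[I4] 11/22/23/24  (RAW R1: wait I3 write@21)
[I5] 25/26/27/28  (struct: ALU busy until I4 writes@24)
[I6] 26/27/32/33

cycle = 33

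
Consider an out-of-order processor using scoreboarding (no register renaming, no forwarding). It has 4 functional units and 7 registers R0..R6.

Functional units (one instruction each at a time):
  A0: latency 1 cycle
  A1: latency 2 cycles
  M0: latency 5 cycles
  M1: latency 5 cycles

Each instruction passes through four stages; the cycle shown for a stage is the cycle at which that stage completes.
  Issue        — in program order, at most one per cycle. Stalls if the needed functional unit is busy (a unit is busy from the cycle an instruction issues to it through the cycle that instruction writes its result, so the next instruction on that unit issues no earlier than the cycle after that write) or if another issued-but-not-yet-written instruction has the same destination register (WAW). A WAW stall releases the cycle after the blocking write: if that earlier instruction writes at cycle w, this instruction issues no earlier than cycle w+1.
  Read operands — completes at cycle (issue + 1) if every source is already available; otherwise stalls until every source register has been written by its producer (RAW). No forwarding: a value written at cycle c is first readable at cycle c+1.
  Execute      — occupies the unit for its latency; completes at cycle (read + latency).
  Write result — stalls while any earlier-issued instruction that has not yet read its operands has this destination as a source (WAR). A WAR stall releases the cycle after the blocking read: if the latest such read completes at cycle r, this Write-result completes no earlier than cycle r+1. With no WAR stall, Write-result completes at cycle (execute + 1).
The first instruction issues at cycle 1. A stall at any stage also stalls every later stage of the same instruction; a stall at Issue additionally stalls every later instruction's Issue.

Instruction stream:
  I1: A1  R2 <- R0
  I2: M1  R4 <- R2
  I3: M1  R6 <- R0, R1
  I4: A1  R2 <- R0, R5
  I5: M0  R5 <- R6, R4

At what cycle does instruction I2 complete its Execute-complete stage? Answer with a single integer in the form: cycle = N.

1) issue 1, read 2, done 4, write 5
2) issue 2, read 6, done 11, write 12  <RAW R2: wait I1 write@5>
3) issue 13, read 14, done 19, write 20  <struct: M1 busy until I2 writes@12>
4) issue 14, read 15, done 17, write 18
5) issue 15, read 21, done 26, write 27  <RAW R6: wait I3 write@20>

cycle = 11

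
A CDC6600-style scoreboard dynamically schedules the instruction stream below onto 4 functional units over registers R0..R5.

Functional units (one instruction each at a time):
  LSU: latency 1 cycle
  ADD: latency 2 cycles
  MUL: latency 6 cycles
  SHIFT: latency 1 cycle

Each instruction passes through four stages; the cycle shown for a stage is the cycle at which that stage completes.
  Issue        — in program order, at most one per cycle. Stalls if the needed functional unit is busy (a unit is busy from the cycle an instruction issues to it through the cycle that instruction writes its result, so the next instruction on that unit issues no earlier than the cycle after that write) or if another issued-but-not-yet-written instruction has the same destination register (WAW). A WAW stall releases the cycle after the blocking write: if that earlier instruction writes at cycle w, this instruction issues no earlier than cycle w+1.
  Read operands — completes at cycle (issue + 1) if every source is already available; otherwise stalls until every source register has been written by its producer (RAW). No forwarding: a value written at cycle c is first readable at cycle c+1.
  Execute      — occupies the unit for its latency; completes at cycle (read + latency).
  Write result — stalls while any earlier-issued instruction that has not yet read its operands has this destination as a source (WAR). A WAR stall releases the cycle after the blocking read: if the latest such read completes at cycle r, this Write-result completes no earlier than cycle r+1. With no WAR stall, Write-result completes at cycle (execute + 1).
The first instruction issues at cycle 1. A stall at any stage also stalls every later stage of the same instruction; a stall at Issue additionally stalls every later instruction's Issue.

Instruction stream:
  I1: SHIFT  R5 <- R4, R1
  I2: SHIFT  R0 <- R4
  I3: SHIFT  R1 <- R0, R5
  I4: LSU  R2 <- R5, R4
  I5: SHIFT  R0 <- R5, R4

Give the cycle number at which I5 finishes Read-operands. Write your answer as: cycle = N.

c1: issue I1 (SHIFT)
c2: I1 read-ops
c3: I1 finished on SHIFT
c4: I1→R5
c5: issue I2 (SHIFT)
c6: I2 read-ops
c7: I2 finished on SHIFT
c8: I2→R0
c9: issue I3 (SHIFT)
c10: I3 read-ops, issue I4 (LSU)
c11: I3 finished on SHIFT, I4 read-ops
c12: I3→R1, I4 finished on LSU
c13: I4→R2, issue I5 (SHIFT)
c14: I5 read-ops
c15: I5 finished on SHIFT
c16: I5→R0

cycle = 14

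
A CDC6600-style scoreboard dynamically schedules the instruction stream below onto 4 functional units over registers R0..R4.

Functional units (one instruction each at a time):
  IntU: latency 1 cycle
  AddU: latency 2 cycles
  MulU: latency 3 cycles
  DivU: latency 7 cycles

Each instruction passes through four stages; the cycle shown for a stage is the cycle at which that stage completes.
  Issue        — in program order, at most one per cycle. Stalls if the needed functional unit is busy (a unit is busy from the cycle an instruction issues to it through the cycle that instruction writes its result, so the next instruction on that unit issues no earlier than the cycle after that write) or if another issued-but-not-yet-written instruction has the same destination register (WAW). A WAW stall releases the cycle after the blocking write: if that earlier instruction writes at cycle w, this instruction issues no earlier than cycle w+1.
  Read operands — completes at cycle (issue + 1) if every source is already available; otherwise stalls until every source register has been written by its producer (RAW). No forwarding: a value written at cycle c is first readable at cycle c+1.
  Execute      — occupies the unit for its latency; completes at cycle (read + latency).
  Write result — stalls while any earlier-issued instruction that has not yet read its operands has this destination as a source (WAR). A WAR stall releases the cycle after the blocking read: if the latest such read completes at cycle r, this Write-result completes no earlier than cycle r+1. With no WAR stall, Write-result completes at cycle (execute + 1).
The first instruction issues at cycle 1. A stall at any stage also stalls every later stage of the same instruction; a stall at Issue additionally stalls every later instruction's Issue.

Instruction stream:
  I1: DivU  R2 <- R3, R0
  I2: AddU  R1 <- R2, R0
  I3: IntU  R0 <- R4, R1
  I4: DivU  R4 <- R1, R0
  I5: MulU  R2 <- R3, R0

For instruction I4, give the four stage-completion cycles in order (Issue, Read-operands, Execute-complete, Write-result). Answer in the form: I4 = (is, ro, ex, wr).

I4 = (11, 18, 25, 26)

[I1] 1/2/9/10
[I2] 2/11/13/14  (RAW R2: wait I1 write@10)
[I3] 3/15/16/17  (RAW R1: wait I2 write@14)
[I4] 11/18/25/26  (struct: DivU busy until I1 writes@10; RAW R0: wait I3 write@17)
[I5] 12/18/21/22  (RAW R0: wait I3 write@17)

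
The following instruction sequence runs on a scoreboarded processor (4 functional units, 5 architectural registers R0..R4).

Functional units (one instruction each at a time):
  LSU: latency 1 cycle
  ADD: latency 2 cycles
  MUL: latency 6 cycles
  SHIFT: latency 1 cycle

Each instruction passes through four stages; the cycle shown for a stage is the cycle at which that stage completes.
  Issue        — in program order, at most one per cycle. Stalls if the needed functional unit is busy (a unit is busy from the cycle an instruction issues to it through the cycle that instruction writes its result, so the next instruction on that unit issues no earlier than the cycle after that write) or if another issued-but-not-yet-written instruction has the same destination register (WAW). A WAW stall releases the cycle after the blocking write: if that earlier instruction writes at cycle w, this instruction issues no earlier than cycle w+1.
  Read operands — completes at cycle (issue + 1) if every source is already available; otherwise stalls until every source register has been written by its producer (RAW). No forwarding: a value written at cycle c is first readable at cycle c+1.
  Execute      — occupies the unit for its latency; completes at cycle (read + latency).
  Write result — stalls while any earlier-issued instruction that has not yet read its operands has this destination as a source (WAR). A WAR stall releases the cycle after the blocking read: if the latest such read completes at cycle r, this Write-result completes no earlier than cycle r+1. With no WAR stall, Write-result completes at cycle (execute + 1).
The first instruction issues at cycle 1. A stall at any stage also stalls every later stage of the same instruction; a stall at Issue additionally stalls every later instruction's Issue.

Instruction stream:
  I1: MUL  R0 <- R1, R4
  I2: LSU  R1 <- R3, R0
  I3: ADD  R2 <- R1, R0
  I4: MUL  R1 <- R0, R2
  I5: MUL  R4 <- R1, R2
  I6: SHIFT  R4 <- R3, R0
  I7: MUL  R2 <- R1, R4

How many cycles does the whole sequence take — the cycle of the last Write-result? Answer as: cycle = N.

[1] I1 dispatched to MUL
[2] I1 operands ready, I2 dispatched to LSU
[3] I3 dispatched to ADD
[8] I1 complete
[9] R0←I1
[10] I2 operands ready
[11] I2 complete
[12] R1←I2
[13] I3 operands ready, I4 dispatched to MUL
[15] I3 complete
[16] R2←I3
[17] I4 operands ready
[23] I4 complete
[24] R1←I4
[25] I5 dispatched to MUL
[26] I5 operands ready
[32] I5 complete
[33] R4←I5
[34] I6 dispatched to SHIFT
[35] I6 operands ready, I7 dispatched to MUL
[36] I6 complete
[37] R4←I6
[38] I7 operands ready
[44] I7 complete
[45] R2←I7

cycle = 45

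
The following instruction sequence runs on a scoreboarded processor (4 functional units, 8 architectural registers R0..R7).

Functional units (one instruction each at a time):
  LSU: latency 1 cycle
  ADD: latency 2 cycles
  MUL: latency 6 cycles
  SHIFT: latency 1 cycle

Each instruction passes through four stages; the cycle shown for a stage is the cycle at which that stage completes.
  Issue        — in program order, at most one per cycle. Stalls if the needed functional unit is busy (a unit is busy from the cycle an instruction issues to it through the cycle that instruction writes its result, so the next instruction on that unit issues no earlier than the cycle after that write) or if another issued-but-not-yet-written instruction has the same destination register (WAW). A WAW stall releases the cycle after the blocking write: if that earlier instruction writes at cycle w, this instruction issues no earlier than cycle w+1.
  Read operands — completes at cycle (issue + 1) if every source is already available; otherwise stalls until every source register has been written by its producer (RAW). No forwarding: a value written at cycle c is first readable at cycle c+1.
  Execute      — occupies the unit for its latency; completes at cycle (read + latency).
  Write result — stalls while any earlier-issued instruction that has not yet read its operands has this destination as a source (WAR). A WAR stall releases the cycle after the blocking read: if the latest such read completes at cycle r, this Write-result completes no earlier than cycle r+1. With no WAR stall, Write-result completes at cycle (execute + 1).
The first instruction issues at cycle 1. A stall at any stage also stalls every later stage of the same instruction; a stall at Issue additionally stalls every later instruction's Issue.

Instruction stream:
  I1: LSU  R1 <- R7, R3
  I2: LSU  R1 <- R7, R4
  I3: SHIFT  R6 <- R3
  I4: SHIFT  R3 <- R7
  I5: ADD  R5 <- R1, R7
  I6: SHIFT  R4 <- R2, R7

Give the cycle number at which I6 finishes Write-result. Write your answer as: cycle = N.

cycle = 17

t=1  issue I1 (LSU)
t=2  I1 read-ops
t=3  I1 finished on LSU
t=4  I1→R1
t=5  issue I2 (LSU)
t=6  I2 read-ops; issue I3 (SHIFT)
t=7  I2 finished on LSU; I3 read-ops
t=8  I2→R1; I3 finished on SHIFT
t=9  I3→R6
t=10  issue I4 (SHIFT)
t=11  I4 read-ops; issue I5 (ADD)
t=12  I4 finished on SHIFT; I5 read-ops
t=13  I4→R3
t=14  I5 finished on ADD; issue I6 (SHIFT)
t=15  I5→R5; I6 read-ops
t=16  I6 finished on SHIFT
t=17  I6→R4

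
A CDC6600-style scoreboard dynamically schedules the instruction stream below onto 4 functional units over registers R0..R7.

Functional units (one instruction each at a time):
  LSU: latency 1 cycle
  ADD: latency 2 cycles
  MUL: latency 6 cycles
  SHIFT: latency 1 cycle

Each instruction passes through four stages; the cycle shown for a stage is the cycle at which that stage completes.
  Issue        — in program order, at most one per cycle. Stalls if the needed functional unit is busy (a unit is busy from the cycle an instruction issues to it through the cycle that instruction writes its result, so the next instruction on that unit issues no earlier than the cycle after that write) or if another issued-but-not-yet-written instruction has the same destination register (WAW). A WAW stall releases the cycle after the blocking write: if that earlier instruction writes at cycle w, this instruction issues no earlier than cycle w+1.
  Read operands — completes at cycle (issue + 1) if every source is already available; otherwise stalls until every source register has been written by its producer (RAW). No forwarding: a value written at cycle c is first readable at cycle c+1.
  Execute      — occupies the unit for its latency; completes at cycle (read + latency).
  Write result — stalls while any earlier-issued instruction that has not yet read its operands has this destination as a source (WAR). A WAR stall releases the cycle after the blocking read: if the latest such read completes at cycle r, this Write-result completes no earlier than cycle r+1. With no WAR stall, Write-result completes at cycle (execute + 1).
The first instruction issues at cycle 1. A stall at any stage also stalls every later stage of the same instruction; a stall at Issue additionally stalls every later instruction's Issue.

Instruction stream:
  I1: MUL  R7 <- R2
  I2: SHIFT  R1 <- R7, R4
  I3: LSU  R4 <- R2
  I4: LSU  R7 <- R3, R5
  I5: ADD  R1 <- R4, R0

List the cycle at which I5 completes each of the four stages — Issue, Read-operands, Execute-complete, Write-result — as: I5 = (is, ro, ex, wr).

c1: issue I1 (MUL)
c2: I1 read-ops · issue I2 (SHIFT)
c3: issue I3 (LSU)
c4: I3 read-ops
c5: I3 finished on LSU
c8: I1 finished on MUL
c9: I1→R7
c10: I2 read-ops
c11: I2 finished on SHIFT · I3→R4
c12: I2→R1 · issue I4 (LSU)
c13: I4 read-ops · issue I5 (ADD)
c14: I4 finished on LSU · I5 read-ops
c15: I4→R7
c16: I5 finished on ADD
c17: I5→R1

I5 = (13, 14, 16, 17)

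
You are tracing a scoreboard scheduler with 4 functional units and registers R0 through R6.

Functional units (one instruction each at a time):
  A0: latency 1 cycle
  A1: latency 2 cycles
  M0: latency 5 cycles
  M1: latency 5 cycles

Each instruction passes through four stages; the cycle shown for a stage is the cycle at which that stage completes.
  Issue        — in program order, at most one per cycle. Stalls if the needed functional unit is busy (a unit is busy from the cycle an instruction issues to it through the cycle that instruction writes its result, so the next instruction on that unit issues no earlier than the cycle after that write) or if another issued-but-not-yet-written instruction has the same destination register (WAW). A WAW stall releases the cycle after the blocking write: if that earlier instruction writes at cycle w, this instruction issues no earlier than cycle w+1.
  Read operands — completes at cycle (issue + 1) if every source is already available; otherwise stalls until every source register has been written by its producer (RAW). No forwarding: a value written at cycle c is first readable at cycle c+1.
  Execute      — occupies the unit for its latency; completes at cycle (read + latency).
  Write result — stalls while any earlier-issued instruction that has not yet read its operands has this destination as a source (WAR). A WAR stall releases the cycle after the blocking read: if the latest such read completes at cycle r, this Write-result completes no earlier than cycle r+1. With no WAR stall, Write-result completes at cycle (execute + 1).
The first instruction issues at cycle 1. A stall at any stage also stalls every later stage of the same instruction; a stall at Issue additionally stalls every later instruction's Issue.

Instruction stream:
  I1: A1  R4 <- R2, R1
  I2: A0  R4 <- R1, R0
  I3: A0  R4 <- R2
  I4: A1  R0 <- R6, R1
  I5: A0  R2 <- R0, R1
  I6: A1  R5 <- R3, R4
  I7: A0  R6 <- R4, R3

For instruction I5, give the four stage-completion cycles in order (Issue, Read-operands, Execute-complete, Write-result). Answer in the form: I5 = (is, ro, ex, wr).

c1: issue I1 (A1)
c2: I1 read-ops
c4: I1 finished on A1
c5: I1→R4
c6: issue I2 (A0)
c7: I2 read-ops
c8: I2 finished on A0
c9: I2→R4
c10: issue I3 (A0)
c11: I3 read-ops, issue I4 (A1)
c12: I3 finished on A0, I4 read-ops
c13: I3→R4
c14: I4 finished on A1, issue I5 (A0)
c15: I4→R0
c16: I5 read-ops, issue I6 (A1)
c17: I5 finished on A0, I6 read-ops
c18: I5→R2
c19: I6 finished on A1, issue I7 (A0)
c20: I6→R5, I7 read-ops
c21: I7 finished on A0
c22: I7→R6

I5 = (14, 16, 17, 18)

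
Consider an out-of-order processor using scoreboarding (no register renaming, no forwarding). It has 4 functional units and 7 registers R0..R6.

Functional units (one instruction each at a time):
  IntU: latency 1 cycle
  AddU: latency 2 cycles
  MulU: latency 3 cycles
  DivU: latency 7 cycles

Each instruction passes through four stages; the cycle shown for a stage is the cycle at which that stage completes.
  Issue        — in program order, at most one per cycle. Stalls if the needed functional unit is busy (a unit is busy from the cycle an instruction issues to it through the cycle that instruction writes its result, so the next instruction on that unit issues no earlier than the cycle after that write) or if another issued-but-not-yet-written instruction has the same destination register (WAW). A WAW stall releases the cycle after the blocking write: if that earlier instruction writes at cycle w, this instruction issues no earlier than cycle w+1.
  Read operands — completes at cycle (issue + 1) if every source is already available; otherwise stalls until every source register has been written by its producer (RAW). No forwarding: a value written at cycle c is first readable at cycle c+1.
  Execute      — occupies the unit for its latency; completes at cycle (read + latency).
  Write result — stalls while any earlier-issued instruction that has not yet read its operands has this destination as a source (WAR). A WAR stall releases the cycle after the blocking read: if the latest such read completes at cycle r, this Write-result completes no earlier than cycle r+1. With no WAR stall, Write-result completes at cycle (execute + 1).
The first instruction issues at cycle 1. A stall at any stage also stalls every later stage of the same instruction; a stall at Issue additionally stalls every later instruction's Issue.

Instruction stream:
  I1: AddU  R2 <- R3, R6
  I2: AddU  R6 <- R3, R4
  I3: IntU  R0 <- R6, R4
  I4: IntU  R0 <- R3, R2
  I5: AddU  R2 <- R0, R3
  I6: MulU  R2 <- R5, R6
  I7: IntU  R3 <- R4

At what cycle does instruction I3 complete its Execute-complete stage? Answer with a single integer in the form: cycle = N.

cycle = 12

cycle 1: I1 issues→AddU
cycle 2: I1 reads
cycle 4: I1 exec-done
cycle 5: I1 writes R2
cycle 6: I2 issues→AddU
cycle 7: I2 reads | I3 issues→IntU
cycle 9: I2 exec-done
cycle 10: I2 writes R6
cycle 11: I3 reads
cycle 12: I3 exec-done
cycle 13: I3 writes R0
cycle 14: I4 issues→IntU
cycle 15: I4 reads | I5 issues→AddU
cycle 16: I4 exec-done
cycle 17: I4 writes R0
cycle 18: I5 reads
cycle 20: I5 exec-done
cycle 21: I5 writes R2
cycle 22: I6 issues→MulU
cycle 23: I6 reads | I7 issues→IntU
cycle 24: I7 reads
cycle 25: I7 exec-done
cycle 26: I6 exec-done | I7 writes R3
cycle 27: I6 writes R2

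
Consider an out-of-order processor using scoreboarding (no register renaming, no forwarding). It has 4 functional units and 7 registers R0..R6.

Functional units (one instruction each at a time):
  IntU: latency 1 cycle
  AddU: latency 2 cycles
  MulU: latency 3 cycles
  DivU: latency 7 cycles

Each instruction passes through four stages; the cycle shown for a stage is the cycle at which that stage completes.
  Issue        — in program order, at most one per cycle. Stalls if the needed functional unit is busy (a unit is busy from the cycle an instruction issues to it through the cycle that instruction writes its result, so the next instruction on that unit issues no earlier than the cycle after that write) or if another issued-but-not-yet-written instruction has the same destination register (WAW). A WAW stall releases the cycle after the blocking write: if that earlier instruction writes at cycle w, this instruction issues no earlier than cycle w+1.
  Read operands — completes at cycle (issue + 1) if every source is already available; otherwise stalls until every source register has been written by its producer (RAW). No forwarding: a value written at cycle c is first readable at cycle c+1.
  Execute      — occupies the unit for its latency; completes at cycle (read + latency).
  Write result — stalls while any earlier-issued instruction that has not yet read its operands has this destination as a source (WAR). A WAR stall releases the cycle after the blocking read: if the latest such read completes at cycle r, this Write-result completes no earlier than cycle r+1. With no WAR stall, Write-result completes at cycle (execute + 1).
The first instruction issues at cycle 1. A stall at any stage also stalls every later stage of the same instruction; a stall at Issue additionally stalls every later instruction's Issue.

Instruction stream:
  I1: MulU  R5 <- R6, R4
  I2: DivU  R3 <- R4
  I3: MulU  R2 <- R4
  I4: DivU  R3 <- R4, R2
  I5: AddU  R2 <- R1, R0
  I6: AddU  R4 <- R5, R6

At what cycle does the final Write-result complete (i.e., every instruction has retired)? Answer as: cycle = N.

cycle = 22

  I1 | 1 | 2 | 5 | 6
  I2 | 2 | 3 | 10 | 11
  I3 | 7 | 8 | 11 | 12   struct: MulU busy until I1 writes@6
  I4 | 12 | 13 | 20 | 21   struct: DivU busy until I2 writes@11
  I5 | 13 | 14 | 16 | 17
  I6 | 18 | 19 | 21 | 22   struct: AddU busy until I5 writes@17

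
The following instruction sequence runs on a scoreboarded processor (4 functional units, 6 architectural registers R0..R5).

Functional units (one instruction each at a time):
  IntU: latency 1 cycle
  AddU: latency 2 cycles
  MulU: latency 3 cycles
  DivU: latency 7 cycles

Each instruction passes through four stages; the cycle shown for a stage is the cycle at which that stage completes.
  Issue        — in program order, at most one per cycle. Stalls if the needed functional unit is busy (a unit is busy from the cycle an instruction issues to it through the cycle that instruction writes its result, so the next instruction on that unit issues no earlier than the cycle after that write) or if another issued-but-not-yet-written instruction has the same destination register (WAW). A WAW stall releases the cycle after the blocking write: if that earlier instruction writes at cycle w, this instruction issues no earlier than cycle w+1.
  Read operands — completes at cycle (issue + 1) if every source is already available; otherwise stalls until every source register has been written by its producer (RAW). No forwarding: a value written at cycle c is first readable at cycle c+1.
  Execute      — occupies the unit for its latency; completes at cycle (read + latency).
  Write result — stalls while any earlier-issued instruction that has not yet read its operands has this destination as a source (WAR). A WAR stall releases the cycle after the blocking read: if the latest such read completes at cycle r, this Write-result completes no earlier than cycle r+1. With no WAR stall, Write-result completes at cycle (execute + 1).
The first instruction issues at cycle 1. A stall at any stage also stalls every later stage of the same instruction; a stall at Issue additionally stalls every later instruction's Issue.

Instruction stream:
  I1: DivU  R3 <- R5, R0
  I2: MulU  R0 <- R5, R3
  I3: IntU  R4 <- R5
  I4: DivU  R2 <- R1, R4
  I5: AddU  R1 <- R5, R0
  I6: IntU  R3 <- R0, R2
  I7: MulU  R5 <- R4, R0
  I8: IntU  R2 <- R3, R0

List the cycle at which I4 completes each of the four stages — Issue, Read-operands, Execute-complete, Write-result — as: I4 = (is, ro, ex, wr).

t=1  I1 dispatched to DivU
t=2  I1 operands ready | I2 dispatched to MulU
t=3  I3 dispatched to IntU
t=4  I3 operands ready
t=5  I3 complete
t=6  R4←I3
t=9  I1 complete
t=10  R3←I1
t=11  I2 operands ready | I4 dispatched to DivU
t=12  I4 operands ready | I5 dispatched to AddU
t=13  I6 dispatched to IntU
t=14  I2 complete
t=15  R0←I2
t=16  I5 operands ready | I7 dispatched to MulU
t=17  I7 operands ready
t=18  I5 complete
t=19  I4 complete | R1←I5
t=20  R2←I4 | I7 complete
t=21  I6 operands ready | R5←I7
t=22  I6 complete
t=23  R3←I6
t=24  I8 dispatched to IntU
t=25  I8 operands ready
t=26  I8 complete
t=27  R2←I8

I4 = (11, 12, 19, 20)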